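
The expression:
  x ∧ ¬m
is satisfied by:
  {x: True, m: False}


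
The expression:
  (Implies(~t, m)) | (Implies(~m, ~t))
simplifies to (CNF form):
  True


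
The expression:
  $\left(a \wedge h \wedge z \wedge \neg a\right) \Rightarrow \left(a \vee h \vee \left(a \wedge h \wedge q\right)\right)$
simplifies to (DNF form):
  $\text{True}$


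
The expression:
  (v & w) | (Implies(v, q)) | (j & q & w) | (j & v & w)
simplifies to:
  q | w | ~v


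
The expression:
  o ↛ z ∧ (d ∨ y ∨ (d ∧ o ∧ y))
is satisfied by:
  {o: True, y: True, d: True, z: False}
  {o: True, y: True, d: False, z: False}
  {o: True, d: True, y: False, z: False}


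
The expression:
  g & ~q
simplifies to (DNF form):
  g & ~q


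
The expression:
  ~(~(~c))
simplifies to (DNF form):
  ~c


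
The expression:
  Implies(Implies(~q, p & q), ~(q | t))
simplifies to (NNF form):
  ~q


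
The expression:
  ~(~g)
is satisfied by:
  {g: True}


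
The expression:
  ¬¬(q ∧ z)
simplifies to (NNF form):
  q ∧ z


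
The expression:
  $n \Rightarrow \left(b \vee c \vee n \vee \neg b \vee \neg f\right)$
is always true.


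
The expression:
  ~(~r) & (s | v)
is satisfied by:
  {r: True, v: True, s: True}
  {r: True, v: True, s: False}
  {r: True, s: True, v: False}


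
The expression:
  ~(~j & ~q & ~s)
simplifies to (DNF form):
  j | q | s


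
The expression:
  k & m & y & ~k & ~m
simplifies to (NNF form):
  False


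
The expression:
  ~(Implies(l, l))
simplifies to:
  False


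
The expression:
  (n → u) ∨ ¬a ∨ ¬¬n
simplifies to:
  True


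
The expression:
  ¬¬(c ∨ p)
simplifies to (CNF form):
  c ∨ p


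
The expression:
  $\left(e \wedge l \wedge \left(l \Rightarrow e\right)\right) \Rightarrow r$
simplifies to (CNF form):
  $r \vee \neg e \vee \neg l$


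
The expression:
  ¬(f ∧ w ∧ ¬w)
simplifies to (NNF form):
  True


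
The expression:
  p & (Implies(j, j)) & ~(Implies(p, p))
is never true.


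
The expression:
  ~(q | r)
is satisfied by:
  {q: False, r: False}


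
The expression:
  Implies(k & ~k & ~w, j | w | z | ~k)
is always true.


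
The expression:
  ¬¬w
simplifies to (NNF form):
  w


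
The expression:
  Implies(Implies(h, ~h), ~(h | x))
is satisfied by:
  {h: True, x: False}
  {x: False, h: False}
  {x: True, h: True}


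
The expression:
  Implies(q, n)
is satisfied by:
  {n: True, q: False}
  {q: False, n: False}
  {q: True, n: True}


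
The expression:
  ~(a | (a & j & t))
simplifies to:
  ~a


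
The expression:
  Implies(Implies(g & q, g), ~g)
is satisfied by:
  {g: False}


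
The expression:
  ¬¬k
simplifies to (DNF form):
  k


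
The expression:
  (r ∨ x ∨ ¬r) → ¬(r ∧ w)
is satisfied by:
  {w: False, r: False}
  {r: True, w: False}
  {w: True, r: False}


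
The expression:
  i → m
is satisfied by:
  {m: True, i: False}
  {i: False, m: False}
  {i: True, m: True}


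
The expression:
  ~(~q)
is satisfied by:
  {q: True}


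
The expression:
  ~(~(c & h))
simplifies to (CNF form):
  c & h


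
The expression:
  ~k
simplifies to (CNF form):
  ~k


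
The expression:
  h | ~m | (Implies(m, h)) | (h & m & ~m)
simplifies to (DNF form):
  h | ~m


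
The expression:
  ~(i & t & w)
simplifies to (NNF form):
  ~i | ~t | ~w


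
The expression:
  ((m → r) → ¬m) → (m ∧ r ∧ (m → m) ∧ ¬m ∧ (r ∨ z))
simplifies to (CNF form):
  m ∧ r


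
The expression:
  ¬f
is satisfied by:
  {f: False}


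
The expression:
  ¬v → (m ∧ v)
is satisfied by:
  {v: True}


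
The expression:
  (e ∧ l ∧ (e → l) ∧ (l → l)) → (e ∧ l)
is always true.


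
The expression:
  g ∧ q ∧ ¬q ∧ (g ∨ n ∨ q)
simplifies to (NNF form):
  False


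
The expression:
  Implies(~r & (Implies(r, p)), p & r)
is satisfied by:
  {r: True}


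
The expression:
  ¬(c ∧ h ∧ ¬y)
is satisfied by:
  {y: True, h: False, c: False}
  {h: False, c: False, y: False}
  {y: True, c: True, h: False}
  {c: True, h: False, y: False}
  {y: True, h: True, c: False}
  {h: True, y: False, c: False}
  {y: True, c: True, h: True}


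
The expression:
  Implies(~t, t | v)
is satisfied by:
  {t: True, v: True}
  {t: True, v: False}
  {v: True, t: False}


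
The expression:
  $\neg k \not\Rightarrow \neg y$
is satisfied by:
  {y: True, k: False}


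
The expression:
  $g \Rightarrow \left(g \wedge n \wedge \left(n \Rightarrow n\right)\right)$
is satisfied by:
  {n: True, g: False}
  {g: False, n: False}
  {g: True, n: True}


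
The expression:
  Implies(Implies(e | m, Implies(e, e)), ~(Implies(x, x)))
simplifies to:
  False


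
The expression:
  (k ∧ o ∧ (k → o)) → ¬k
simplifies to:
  ¬k ∨ ¬o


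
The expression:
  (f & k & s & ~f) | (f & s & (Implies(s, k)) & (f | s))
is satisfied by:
  {s: True, f: True, k: True}


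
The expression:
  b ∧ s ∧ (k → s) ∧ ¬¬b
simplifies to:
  b ∧ s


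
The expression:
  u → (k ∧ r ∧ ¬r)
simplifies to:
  ¬u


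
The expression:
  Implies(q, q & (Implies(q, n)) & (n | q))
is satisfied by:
  {n: True, q: False}
  {q: False, n: False}
  {q: True, n: True}


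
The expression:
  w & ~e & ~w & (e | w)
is never true.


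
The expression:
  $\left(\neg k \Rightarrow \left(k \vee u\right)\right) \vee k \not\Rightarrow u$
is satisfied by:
  {k: True, u: True}
  {k: True, u: False}
  {u: True, k: False}


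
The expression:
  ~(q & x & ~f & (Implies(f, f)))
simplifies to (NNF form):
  f | ~q | ~x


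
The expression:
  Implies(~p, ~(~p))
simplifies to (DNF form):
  p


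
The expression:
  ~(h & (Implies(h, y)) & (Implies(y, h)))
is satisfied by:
  {h: False, y: False}
  {y: True, h: False}
  {h: True, y: False}


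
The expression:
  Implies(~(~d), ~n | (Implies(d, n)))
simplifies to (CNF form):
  True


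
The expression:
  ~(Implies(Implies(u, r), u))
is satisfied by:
  {u: False}


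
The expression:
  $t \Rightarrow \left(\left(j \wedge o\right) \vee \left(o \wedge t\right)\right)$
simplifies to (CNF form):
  $o \vee \neg t$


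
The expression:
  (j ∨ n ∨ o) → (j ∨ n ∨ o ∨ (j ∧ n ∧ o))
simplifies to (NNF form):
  True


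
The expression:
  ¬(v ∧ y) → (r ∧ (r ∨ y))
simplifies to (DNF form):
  r ∨ (v ∧ y)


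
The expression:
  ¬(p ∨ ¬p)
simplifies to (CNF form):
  False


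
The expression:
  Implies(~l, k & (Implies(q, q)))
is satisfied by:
  {k: True, l: True}
  {k: True, l: False}
  {l: True, k: False}


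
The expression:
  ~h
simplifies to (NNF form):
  ~h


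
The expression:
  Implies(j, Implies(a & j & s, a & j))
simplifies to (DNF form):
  True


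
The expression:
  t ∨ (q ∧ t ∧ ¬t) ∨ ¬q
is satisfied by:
  {t: True, q: False}
  {q: False, t: False}
  {q: True, t: True}


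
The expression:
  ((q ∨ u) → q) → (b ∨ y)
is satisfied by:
  {y: True, b: True, u: True, q: False}
  {y: True, b: True, u: False, q: False}
  {y: True, b: True, q: True, u: True}
  {y: True, b: True, q: True, u: False}
  {y: True, u: True, q: False, b: False}
  {y: True, u: False, q: False, b: False}
  {y: True, q: True, u: True, b: False}
  {y: True, q: True, u: False, b: False}
  {b: True, u: True, q: False, y: False}
  {b: True, u: False, q: False, y: False}
  {b: True, q: True, u: True, y: False}
  {b: True, q: True, u: False, y: False}
  {u: True, b: False, q: False, y: False}


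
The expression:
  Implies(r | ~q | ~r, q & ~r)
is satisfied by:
  {q: True, r: False}


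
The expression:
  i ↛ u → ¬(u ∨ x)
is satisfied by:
  {u: True, x: False, i: False}
  {u: False, x: False, i: False}
  {i: True, u: True, x: False}
  {i: True, u: False, x: False}
  {x: True, u: True, i: False}
  {x: True, u: False, i: False}
  {x: True, i: True, u: True}


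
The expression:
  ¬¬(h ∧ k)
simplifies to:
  h ∧ k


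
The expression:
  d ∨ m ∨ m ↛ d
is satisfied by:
  {d: True, m: True}
  {d: True, m: False}
  {m: True, d: False}


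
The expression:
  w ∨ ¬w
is always true.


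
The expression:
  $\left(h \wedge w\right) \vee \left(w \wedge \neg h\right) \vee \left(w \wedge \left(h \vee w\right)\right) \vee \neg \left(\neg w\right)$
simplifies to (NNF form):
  $w$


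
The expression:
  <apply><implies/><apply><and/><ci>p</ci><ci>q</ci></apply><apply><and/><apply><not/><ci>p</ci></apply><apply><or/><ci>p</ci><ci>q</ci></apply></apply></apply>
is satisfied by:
  {p: False, q: False}
  {q: True, p: False}
  {p: True, q: False}


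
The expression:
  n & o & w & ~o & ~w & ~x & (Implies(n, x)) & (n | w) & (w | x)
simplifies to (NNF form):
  False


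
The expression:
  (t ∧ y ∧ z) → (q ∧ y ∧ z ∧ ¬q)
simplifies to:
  ¬t ∨ ¬y ∨ ¬z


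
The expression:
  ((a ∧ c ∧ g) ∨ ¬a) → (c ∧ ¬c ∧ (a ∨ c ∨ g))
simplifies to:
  a ∧ (¬c ∨ ¬g)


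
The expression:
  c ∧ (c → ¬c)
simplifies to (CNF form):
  False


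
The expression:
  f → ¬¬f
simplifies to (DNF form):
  True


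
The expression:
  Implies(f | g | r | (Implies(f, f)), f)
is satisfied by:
  {f: True}


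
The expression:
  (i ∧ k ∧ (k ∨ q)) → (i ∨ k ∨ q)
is always true.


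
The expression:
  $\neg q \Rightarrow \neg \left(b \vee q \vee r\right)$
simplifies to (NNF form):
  $q \vee \left(\neg b \wedge \neg r\right)$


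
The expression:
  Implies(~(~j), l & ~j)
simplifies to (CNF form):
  ~j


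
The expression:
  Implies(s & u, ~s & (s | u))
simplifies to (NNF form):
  ~s | ~u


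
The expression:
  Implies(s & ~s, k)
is always true.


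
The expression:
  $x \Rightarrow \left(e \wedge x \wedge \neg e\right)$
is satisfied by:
  {x: False}


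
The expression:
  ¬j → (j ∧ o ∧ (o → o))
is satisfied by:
  {j: True}


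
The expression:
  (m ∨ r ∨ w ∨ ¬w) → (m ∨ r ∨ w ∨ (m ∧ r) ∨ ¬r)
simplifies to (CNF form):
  True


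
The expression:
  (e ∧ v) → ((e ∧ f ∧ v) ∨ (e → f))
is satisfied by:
  {f: True, v: False, e: False}
  {f: False, v: False, e: False}
  {e: True, f: True, v: False}
  {e: True, f: False, v: False}
  {v: True, f: True, e: False}
  {v: True, f: False, e: False}
  {v: True, e: True, f: True}


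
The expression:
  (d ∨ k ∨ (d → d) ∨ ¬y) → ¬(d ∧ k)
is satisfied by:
  {k: False, d: False}
  {d: True, k: False}
  {k: True, d: False}


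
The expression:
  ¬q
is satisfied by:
  {q: False}


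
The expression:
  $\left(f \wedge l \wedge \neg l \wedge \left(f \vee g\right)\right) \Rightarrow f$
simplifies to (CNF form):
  $\text{True}$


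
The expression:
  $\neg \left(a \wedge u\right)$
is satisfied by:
  {u: False, a: False}
  {a: True, u: False}
  {u: True, a: False}


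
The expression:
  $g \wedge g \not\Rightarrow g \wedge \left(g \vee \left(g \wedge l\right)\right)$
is never true.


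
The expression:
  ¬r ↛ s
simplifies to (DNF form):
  s ∨ ¬r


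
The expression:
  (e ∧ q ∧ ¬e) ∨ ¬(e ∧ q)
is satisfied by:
  {e: False, q: False}
  {q: True, e: False}
  {e: True, q: False}


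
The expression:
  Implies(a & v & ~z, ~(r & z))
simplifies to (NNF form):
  True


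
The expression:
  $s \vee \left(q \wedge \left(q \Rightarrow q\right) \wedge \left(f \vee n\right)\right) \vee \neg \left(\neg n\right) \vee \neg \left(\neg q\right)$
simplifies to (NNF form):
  $n \vee q \vee s$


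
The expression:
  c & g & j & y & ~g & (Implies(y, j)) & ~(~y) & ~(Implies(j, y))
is never true.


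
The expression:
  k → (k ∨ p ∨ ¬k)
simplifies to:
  True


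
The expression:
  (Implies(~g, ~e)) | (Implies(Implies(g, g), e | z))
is always true.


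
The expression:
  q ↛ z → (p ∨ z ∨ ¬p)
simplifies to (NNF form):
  True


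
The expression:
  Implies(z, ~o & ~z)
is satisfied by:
  {z: False}


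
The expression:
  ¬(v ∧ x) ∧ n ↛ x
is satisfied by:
  {n: True, x: False}


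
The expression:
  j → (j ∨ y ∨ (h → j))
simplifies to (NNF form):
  True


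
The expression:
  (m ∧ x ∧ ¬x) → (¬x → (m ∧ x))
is always true.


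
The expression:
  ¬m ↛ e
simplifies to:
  e ∨ ¬m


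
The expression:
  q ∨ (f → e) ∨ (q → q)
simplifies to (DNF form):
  True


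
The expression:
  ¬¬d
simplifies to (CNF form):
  d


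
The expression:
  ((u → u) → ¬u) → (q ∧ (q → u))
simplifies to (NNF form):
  u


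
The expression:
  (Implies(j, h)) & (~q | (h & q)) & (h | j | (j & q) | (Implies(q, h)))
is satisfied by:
  {h: True, q: False, j: False}
  {j: True, h: True, q: False}
  {h: True, q: True, j: False}
  {j: True, h: True, q: True}
  {j: False, q: False, h: False}


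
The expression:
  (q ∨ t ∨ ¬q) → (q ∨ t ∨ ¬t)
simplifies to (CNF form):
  True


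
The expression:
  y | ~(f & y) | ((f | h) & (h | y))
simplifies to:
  True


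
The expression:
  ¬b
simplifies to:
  ¬b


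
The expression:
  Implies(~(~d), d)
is always true.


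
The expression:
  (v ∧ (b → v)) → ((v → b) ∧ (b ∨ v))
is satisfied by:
  {b: True, v: False}
  {v: False, b: False}
  {v: True, b: True}


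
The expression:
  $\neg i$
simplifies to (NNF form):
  $\neg i$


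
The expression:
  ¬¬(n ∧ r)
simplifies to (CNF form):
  n ∧ r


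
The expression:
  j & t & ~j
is never true.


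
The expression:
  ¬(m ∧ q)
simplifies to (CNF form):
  ¬m ∨ ¬q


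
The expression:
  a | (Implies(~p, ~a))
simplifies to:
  True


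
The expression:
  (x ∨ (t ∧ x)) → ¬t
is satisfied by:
  {t: False, x: False}
  {x: True, t: False}
  {t: True, x: False}


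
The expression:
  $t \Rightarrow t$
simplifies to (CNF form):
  $\text{True}$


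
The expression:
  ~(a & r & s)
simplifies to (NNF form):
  ~a | ~r | ~s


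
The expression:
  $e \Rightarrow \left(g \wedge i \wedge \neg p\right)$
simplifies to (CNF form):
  $\left(g \vee \neg e\right) \wedge \left(i \vee \neg e\right) \wedge \left(\neg e \vee \neg p\right)$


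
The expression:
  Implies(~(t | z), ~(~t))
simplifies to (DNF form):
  t | z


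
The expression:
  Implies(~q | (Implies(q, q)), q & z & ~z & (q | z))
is never true.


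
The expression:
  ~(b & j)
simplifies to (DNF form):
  ~b | ~j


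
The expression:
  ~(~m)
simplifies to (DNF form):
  m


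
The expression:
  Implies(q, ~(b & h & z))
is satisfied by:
  {h: False, q: False, z: False, b: False}
  {b: True, h: False, q: False, z: False}
  {z: True, h: False, q: False, b: False}
  {b: True, z: True, h: False, q: False}
  {q: True, b: False, h: False, z: False}
  {b: True, q: True, h: False, z: False}
  {z: True, q: True, b: False, h: False}
  {b: True, z: True, q: True, h: False}
  {h: True, z: False, q: False, b: False}
  {b: True, h: True, z: False, q: False}
  {z: True, h: True, b: False, q: False}
  {b: True, z: True, h: True, q: False}
  {q: True, h: True, z: False, b: False}
  {b: True, q: True, h: True, z: False}
  {z: True, q: True, h: True, b: False}


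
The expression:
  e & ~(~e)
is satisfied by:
  {e: True}


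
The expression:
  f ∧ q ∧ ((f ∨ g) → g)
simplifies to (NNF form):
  f ∧ g ∧ q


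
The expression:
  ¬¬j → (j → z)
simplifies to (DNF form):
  z ∨ ¬j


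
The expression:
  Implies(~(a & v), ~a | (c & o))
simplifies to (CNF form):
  (c | v | ~a) & (o | v | ~a)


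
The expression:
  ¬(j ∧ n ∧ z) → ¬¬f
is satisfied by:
  {f: True, j: True, z: True, n: True}
  {f: True, j: True, z: True, n: False}
  {f: True, j: True, n: True, z: False}
  {f: True, j: True, n: False, z: False}
  {f: True, z: True, n: True, j: False}
  {f: True, z: True, n: False, j: False}
  {f: True, z: False, n: True, j: False}
  {f: True, z: False, n: False, j: False}
  {j: True, z: True, n: True, f: False}


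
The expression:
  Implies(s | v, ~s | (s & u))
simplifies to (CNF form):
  u | ~s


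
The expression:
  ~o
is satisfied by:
  {o: False}


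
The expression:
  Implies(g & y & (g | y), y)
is always true.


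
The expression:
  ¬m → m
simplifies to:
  m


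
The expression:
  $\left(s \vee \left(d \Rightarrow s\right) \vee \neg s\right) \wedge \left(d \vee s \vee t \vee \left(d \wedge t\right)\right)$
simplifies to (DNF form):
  $d \vee s \vee t$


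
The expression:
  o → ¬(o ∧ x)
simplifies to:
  ¬o ∨ ¬x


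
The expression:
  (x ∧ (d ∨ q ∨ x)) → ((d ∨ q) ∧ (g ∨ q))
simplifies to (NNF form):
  q ∨ (d ∧ g) ∨ ¬x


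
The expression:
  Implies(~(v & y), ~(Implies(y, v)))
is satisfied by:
  {y: True}


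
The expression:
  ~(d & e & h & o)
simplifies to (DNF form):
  ~d | ~e | ~h | ~o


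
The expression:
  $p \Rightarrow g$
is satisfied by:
  {g: True, p: False}
  {p: False, g: False}
  {p: True, g: True}


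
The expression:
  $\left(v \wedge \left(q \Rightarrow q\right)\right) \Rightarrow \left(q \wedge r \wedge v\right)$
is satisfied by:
  {r: True, q: True, v: False}
  {r: True, q: False, v: False}
  {q: True, r: False, v: False}
  {r: False, q: False, v: False}
  {r: True, v: True, q: True}


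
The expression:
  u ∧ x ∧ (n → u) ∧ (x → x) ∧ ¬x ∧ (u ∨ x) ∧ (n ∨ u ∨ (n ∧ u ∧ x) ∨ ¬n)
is never true.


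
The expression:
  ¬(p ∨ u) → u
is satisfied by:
  {u: True, p: True}
  {u: True, p: False}
  {p: True, u: False}


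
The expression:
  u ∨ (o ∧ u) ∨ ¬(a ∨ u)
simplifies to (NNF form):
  u ∨ ¬a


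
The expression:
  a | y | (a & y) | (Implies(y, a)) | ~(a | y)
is always true.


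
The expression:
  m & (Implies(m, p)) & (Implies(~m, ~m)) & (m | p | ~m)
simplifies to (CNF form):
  m & p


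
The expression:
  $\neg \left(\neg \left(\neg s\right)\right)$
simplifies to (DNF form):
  $\neg s$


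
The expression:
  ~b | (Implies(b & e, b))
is always true.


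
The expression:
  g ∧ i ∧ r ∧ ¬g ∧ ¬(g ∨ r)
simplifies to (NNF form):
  False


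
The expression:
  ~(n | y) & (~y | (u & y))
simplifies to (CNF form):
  ~n & ~y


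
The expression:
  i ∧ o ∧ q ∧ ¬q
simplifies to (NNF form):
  False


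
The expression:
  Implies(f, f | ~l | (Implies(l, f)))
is always true.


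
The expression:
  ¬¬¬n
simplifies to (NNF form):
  ¬n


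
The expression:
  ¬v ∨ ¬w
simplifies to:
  ¬v ∨ ¬w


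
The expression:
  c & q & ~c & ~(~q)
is never true.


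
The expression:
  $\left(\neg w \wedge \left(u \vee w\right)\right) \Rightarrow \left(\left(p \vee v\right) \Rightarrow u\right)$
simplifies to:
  $\text{True}$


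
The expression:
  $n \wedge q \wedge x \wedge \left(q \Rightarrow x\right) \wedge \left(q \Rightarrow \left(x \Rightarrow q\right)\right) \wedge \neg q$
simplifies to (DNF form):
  $\text{False}$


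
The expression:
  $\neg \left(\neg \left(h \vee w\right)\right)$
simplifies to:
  $h \vee w$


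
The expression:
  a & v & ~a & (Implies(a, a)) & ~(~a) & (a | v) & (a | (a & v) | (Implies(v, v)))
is never true.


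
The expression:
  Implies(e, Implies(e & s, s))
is always true.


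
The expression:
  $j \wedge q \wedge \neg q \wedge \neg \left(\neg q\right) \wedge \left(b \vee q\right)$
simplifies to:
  $\text{False}$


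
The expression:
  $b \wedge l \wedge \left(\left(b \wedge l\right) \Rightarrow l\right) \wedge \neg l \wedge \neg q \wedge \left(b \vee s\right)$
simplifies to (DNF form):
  $\text{False}$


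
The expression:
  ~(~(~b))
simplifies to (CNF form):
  ~b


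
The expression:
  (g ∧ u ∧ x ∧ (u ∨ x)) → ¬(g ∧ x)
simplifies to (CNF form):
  ¬g ∨ ¬u ∨ ¬x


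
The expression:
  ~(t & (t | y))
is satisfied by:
  {t: False}


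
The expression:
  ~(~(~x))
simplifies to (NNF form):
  ~x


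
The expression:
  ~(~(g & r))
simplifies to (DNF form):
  g & r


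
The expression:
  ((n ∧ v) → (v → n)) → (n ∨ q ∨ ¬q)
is always true.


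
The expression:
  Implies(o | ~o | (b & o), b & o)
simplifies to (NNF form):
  b & o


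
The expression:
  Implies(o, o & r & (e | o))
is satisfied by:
  {r: True, o: False}
  {o: False, r: False}
  {o: True, r: True}


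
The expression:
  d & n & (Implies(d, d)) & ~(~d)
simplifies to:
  d & n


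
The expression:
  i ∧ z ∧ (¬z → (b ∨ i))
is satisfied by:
  {z: True, i: True}


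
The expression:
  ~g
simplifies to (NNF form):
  ~g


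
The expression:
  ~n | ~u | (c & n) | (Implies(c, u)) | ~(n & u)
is always true.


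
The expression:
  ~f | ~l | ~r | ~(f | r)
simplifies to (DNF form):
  ~f | ~l | ~r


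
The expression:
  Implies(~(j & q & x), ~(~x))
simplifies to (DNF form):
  x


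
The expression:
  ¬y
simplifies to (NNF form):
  ¬y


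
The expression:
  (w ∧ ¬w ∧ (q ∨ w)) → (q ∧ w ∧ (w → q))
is always true.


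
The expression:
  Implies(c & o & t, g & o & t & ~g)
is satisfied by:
  {o: False, c: False, t: False}
  {t: True, o: False, c: False}
  {c: True, o: False, t: False}
  {t: True, c: True, o: False}
  {o: True, t: False, c: False}
  {t: True, o: True, c: False}
  {c: True, o: True, t: False}


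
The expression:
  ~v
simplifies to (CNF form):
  ~v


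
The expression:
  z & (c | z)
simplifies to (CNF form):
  z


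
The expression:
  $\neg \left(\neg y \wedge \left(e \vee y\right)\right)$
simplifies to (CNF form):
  $y \vee \neg e$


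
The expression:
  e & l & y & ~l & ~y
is never true.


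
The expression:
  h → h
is always true.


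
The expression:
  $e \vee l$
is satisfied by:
  {l: True, e: True}
  {l: True, e: False}
  {e: True, l: False}


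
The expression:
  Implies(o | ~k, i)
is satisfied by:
  {i: True, k: True, o: False}
  {i: True, k: False, o: False}
  {i: True, o: True, k: True}
  {i: True, o: True, k: False}
  {k: True, o: False, i: False}


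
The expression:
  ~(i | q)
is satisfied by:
  {q: False, i: False}


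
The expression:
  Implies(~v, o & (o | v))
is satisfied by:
  {o: True, v: True}
  {o: True, v: False}
  {v: True, o: False}


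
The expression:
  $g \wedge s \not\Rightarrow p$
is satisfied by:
  {g: True, s: True, p: False}


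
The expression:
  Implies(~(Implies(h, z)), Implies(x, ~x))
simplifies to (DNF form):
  z | ~h | ~x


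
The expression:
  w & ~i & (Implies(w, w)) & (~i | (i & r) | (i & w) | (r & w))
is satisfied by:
  {w: True, i: False}


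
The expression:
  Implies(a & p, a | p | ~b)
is always true.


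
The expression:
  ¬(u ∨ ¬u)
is never true.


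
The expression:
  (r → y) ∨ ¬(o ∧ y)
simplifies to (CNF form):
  True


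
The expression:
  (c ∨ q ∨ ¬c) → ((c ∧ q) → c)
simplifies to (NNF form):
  True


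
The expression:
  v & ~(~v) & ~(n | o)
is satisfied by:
  {v: True, o: False, n: False}


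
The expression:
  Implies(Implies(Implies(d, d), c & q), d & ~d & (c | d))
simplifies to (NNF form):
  ~c | ~q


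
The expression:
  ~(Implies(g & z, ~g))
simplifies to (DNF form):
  g & z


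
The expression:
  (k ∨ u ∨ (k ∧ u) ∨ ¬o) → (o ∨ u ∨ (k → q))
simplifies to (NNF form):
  o ∨ q ∨ u ∨ ¬k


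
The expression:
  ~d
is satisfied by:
  {d: False}


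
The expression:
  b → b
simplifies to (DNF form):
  True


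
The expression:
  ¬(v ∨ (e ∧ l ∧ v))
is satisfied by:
  {v: False}


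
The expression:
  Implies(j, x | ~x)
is always true.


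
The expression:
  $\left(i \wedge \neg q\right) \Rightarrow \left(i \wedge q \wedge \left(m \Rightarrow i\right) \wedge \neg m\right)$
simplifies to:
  $q \vee \neg i$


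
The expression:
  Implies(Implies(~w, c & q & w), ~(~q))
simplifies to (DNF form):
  q | ~w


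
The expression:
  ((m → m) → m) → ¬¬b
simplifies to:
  b ∨ ¬m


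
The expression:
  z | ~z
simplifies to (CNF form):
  True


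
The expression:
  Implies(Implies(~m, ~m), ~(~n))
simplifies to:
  n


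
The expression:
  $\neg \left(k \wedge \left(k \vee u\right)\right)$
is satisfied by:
  {k: False}


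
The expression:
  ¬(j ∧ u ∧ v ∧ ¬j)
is always true.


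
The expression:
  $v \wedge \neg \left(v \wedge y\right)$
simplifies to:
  $v \wedge \neg y$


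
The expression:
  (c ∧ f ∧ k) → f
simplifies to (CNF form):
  True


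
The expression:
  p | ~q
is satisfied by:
  {p: True, q: False}
  {q: False, p: False}
  {q: True, p: True}


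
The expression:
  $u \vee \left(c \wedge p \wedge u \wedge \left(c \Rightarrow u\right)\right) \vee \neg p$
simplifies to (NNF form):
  $u \vee \neg p$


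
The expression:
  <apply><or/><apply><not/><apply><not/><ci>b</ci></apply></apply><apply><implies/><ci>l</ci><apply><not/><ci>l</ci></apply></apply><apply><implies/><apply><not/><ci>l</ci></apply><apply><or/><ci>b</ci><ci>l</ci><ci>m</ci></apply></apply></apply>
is always true.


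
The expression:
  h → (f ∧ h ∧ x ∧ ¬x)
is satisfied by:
  {h: False}


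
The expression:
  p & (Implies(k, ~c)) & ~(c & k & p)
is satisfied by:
  {p: True, k: False, c: False}
  {p: True, c: True, k: False}
  {p: True, k: True, c: False}


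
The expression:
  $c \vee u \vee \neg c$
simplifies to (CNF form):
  $\text{True}$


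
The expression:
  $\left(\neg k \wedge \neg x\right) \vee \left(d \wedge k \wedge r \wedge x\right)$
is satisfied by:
  {r: True, d: True, x: False, k: False}
  {r: True, d: False, x: False, k: False}
  {d: True, k: False, r: False, x: False}
  {k: False, d: False, r: False, x: False}
  {x: True, k: True, r: True, d: True}


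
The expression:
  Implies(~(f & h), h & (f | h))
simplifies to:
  h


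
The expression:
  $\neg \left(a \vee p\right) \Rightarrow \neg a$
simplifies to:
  $\text{True}$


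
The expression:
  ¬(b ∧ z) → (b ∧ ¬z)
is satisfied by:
  {b: True}


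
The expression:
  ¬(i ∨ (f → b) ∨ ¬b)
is never true.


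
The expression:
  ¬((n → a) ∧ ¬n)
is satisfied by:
  {n: True}


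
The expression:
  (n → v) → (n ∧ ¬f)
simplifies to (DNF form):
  (n ∧ ¬f) ∨ (n ∧ ¬v)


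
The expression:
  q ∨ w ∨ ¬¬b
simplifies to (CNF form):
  b ∨ q ∨ w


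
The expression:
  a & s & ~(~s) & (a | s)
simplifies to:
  a & s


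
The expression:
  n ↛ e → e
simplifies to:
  e ∨ ¬n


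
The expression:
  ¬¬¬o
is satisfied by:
  {o: False}


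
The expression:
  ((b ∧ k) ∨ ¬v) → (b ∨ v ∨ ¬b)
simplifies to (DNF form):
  True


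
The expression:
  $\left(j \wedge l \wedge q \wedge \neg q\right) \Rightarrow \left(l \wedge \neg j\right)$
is always true.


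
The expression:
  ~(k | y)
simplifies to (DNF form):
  ~k & ~y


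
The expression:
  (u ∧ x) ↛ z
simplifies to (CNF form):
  u ∧ x ∧ ¬z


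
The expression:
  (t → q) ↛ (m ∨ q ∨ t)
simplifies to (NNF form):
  ¬m ∧ ¬q ∧ ¬t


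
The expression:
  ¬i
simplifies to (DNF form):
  ¬i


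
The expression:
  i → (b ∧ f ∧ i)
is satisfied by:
  {b: True, f: True, i: False}
  {b: True, f: False, i: False}
  {f: True, b: False, i: False}
  {b: False, f: False, i: False}
  {i: True, b: True, f: True}


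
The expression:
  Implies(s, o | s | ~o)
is always true.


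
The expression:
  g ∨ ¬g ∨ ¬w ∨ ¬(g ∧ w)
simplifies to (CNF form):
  True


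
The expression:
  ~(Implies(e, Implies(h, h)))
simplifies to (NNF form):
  False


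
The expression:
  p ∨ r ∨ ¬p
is always true.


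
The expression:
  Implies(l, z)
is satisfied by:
  {z: True, l: False}
  {l: False, z: False}
  {l: True, z: True}


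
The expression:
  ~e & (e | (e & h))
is never true.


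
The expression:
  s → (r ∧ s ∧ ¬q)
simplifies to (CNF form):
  (r ∨ ¬s) ∧ (¬q ∨ ¬s)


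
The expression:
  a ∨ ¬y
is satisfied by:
  {a: True, y: False}
  {y: False, a: False}
  {y: True, a: True}


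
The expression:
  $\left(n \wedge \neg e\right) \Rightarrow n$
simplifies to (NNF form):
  $\text{True}$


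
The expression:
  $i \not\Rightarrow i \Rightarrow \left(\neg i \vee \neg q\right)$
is always true.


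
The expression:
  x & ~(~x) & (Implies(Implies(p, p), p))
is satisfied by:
  {p: True, x: True}


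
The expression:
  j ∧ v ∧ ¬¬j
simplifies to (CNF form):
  j ∧ v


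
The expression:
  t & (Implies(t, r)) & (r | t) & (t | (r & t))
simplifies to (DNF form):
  r & t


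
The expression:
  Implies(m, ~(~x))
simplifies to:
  x | ~m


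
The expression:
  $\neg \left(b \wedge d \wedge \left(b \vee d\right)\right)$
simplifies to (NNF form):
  $\neg b \vee \neg d$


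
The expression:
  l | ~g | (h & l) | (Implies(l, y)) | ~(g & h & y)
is always true.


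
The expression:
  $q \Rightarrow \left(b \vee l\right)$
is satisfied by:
  {b: True, l: True, q: False}
  {b: True, l: False, q: False}
  {l: True, b: False, q: False}
  {b: False, l: False, q: False}
  {q: True, b: True, l: True}
  {q: True, b: True, l: False}
  {q: True, l: True, b: False}


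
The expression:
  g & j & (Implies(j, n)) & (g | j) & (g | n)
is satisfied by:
  {j: True, n: True, g: True}


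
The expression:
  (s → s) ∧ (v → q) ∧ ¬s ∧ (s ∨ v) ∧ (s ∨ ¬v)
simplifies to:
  False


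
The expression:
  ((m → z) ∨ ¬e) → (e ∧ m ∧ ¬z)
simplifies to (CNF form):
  e ∧ m ∧ ¬z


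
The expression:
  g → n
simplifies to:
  n ∨ ¬g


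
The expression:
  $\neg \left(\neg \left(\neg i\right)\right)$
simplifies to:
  $\neg i$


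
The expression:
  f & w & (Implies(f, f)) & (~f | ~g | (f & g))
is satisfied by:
  {w: True, f: True}


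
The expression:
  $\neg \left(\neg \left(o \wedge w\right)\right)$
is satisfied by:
  {w: True, o: True}


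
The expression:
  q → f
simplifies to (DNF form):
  f ∨ ¬q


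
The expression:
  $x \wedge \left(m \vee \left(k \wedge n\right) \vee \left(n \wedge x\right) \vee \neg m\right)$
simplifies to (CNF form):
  $x$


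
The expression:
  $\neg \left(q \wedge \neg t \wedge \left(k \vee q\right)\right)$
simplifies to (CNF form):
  $t \vee \neg q$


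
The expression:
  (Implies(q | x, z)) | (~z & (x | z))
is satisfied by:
  {x: True, z: True, q: False}
  {x: True, q: False, z: False}
  {z: True, q: False, x: False}
  {z: False, q: False, x: False}
  {x: True, z: True, q: True}
  {x: True, q: True, z: False}
  {z: True, q: True, x: False}


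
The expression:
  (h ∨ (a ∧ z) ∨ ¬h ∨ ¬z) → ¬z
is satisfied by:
  {z: False}


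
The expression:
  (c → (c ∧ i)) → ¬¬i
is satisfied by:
  {i: True, c: True}
  {i: True, c: False}
  {c: True, i: False}


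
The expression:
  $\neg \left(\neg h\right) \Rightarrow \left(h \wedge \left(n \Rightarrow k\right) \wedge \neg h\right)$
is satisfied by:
  {h: False}


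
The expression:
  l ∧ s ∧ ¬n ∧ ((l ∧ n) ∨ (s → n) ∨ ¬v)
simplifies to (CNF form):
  l ∧ s ∧ ¬n ∧ ¬v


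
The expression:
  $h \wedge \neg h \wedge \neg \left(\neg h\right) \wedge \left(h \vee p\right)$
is never true.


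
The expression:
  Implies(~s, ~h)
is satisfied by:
  {s: True, h: False}
  {h: False, s: False}
  {h: True, s: True}


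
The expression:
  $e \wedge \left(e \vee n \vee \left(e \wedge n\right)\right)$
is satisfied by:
  {e: True}


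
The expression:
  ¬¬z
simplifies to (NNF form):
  z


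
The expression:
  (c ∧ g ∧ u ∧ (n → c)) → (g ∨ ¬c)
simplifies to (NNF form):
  True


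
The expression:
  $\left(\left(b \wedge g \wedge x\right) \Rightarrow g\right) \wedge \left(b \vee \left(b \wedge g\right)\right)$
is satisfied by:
  {b: True}


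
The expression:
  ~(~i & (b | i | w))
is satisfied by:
  {i: True, b: False, w: False}
  {i: True, w: True, b: False}
  {i: True, b: True, w: False}
  {i: True, w: True, b: True}
  {w: False, b: False, i: False}


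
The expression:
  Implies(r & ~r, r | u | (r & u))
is always true.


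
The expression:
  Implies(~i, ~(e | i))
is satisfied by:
  {i: True, e: False}
  {e: False, i: False}
  {e: True, i: True}


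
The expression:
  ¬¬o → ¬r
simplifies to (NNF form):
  ¬o ∨ ¬r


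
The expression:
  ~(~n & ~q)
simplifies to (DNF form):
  n | q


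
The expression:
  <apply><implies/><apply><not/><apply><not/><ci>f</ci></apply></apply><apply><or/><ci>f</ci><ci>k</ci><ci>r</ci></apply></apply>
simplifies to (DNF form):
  <true/>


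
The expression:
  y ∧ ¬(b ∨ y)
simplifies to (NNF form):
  False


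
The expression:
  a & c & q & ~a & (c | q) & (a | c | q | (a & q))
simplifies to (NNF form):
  False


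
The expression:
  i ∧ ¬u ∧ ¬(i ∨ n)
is never true.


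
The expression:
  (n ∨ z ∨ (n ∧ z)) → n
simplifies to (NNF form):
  n ∨ ¬z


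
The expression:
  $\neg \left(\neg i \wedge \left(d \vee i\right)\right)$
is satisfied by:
  {i: True, d: False}
  {d: False, i: False}
  {d: True, i: True}


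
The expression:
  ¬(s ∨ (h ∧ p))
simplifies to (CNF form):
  ¬s ∧ (¬h ∨ ¬p)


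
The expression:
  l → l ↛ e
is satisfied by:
  {l: False, e: False}
  {e: True, l: False}
  {l: True, e: False}


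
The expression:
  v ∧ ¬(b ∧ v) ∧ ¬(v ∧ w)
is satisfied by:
  {v: True, w: False, b: False}


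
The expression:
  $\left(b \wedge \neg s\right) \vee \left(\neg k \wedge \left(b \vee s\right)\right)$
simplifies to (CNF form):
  $\left(b \vee s\right) \wedge \left(b \vee \neg k\right) \wedge \left(s \vee \neg s\right) \wedge \left(\neg k \vee \neg s\right)$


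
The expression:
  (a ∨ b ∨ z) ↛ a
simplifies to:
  ¬a ∧ (b ∨ z)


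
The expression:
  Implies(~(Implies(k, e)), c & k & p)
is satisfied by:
  {p: True, e: True, c: True, k: False}
  {p: True, e: True, c: False, k: False}
  {e: True, c: True, k: False, p: False}
  {e: True, c: False, k: False, p: False}
  {p: True, c: True, k: False, e: False}
  {p: True, c: False, k: False, e: False}
  {c: True, p: False, k: False, e: False}
  {c: False, p: False, k: False, e: False}
  {p: True, e: True, k: True, c: True}
  {p: True, e: True, k: True, c: False}
  {e: True, k: True, c: True, p: False}
  {e: True, k: True, c: False, p: False}
  {p: True, k: True, c: True, e: False}


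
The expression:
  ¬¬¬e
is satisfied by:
  {e: False}


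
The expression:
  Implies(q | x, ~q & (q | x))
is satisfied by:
  {q: False}


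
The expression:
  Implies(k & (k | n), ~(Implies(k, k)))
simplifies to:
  ~k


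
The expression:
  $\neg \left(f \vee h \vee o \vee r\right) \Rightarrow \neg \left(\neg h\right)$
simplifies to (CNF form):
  $f \vee h \vee o \vee r$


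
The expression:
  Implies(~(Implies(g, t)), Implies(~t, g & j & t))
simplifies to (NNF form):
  t | ~g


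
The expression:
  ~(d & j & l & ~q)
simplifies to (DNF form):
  q | ~d | ~j | ~l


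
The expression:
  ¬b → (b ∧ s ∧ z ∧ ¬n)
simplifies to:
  b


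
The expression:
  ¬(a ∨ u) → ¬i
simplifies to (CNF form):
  a ∨ u ∨ ¬i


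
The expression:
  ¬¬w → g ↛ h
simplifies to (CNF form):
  (g ∨ ¬w) ∧ (¬h ∨ ¬w)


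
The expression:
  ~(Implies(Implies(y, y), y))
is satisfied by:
  {y: False}


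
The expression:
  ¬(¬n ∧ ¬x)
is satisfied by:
  {n: True, x: True}
  {n: True, x: False}
  {x: True, n: False}


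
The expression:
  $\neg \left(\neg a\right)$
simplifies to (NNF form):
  $a$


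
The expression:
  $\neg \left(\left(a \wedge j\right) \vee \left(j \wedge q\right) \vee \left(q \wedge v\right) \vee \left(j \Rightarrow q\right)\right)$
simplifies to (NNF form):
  $j \wedge \neg a \wedge \neg q$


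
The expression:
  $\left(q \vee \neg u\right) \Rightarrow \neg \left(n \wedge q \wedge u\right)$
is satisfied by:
  {u: False, q: False, n: False}
  {n: True, u: False, q: False}
  {q: True, u: False, n: False}
  {n: True, q: True, u: False}
  {u: True, n: False, q: False}
  {n: True, u: True, q: False}
  {q: True, u: True, n: False}


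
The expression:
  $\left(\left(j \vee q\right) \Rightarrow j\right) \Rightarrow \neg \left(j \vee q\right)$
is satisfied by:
  {j: False}


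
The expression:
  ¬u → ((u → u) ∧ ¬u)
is always true.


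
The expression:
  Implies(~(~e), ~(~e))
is always true.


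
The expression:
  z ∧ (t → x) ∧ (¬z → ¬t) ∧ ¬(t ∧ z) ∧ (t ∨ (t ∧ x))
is never true.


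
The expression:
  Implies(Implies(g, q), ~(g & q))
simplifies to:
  ~g | ~q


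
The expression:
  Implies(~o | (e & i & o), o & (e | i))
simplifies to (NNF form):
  o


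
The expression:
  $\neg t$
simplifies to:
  $\neg t$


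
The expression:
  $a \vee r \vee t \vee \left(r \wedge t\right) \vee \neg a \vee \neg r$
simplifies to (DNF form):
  $\text{True}$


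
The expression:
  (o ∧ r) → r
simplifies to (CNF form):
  True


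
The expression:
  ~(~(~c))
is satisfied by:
  {c: False}


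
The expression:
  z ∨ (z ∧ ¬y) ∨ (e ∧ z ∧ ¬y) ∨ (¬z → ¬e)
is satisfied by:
  {z: True, e: False}
  {e: False, z: False}
  {e: True, z: True}


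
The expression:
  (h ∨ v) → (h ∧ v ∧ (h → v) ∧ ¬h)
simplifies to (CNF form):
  ¬h ∧ ¬v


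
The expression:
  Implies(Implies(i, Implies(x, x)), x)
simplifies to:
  x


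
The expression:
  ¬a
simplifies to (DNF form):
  ¬a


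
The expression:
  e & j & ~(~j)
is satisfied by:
  {j: True, e: True}


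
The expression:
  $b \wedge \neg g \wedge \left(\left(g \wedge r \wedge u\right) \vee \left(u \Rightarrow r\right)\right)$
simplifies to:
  $b \wedge \neg g \wedge \left(r \vee \neg u\right)$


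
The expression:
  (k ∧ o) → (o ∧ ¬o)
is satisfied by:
  {k: False, o: False}
  {o: True, k: False}
  {k: True, o: False}


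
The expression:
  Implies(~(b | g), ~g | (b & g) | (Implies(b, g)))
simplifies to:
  True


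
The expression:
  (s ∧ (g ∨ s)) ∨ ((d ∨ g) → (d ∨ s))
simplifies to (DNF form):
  d ∨ s ∨ ¬g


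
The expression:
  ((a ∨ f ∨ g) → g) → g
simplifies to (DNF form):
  a ∨ f ∨ g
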